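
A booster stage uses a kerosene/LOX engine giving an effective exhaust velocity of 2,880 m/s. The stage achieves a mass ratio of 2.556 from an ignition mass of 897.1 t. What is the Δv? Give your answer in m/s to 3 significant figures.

Δv = v_e · ln(2.556) = 2880.0 × 0.9384 ≈ 2702.7 m/s.

Δv ≈ 2700 m/s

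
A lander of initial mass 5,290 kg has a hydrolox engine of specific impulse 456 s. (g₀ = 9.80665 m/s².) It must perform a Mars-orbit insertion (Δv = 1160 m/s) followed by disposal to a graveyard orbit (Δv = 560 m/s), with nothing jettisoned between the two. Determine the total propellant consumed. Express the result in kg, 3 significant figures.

v_e = Isp · g₀ = 456 × 9.80665 = 4471.8 m/s.
After the first burn: m = 5290 × exp(−1160/4471.8) = 5290 × 0.77151 = 4,081.29 kg.
After the second burn: m = 4,081.29 × exp(−560/4471.8) = 4,081.29 × 0.88230 = 3,600.92 kg.
Total propellant = m₀ − m_final = 5290 − 3,600.92 = 1,689.08 kg.

total propellant consumed ≈ 1690 kg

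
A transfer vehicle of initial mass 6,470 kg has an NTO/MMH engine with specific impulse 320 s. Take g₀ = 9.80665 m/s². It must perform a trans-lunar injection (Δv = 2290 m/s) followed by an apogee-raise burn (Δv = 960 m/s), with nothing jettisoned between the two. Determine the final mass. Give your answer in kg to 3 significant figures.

final mass ≈ 2300 kg

v_e = Isp · g₀ = 320 × 9.80665 = 3138.1 m/s.
After the first burn: m = 6470 × exp(−2290/3138.1) = 6470 × 0.48204 = 3,118.8 kg.
After the second burn: m = 3,118.8 × exp(−960/3138.1) = 3,118.8 × 0.73645 = 2,296.84 kg.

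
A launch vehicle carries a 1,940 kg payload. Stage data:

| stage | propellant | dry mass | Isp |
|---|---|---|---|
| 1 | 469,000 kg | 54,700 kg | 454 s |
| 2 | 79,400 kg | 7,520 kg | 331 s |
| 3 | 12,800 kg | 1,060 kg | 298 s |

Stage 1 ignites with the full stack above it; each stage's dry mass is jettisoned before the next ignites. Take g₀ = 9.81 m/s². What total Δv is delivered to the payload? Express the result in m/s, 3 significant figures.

Ignition mass of stage 1 = 469,000+54,700 + 79,400+7,520 + 12,800+1,060 + 1,940 = 626,420 kg.
Stage 1: m₀ = 626,420 kg, m_f = 626,420 − 469,000 = 157,420 kg; Δv = 454×9.81×ln(3.979) = 4453.7×1.3811 ≈ 6151 m/s.
Stage 2: m₀ = 102,720 kg, m_f = 102,720 − 79,400 = 23,320 kg; Δv = 331×9.81×ln(4.405) = 3247.1×1.4827 ≈ 4814 m/s.
Stage 3: m₀ = 15,800 kg, m_f = 15,800 − 12,800 = 3,000 kg; Δv = 298×9.81×ln(5.267) = 2923.4×1.6614 ≈ 4857 m/s.
Total Δv = 6151 + 4814 + 4857 = 15822 m/s.

Δv ≈ 15800 m/s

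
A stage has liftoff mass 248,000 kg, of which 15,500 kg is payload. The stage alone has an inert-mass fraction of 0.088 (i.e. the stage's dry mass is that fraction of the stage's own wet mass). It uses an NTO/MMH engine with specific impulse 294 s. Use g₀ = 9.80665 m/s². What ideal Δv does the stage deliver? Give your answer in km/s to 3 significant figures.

Δv ≈ 5.57 km/s

Stage wet mass = m₀ − payload = 248,000 − 15,500 = 232,500 kg.
Stage dry mass = ε × stage wet mass = 0.088 × 232,500 = 20,460 kg.
Burnout mass m_f = stage dry + payload = 20,460 + 15,500 = 35,960 kg.
v_e = Isp · g₀ = 294 × 9.80665 = 2883.2 m/s.
Using Δv = v_e ln(m₀/m_f): Δv = v_e · ln(248,000/35,960) = 2883.2 × ln(6.897) = 2883.2 × 1.9310 ≈ 5567 m/s.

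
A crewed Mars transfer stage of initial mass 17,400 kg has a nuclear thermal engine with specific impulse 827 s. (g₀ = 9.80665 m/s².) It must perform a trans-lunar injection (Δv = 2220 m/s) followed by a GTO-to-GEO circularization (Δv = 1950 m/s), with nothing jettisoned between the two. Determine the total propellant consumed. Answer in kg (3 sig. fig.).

total propellant consumed ≈ 6990 kg

v_e = Isp · g₀ = 827 × 9.80665 = 8110.1 m/s.
After the first burn: m = 17400 × exp(−2220/8110.1) = 17400 × 0.76054 = 13,233.4 kg.
After the second burn: m = 13,233.4 × exp(−1950/8110.1) = 13,233.4 × 0.78628 = 10,405.2 kg.
Total propellant = m₀ − m_final = 17400 − 10,405.2 = 6,994.8 kg.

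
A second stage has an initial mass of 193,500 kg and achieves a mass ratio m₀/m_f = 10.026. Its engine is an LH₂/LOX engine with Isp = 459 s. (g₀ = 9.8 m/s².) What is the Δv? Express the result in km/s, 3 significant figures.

v_e = Isp · g₀ = 459 × 9.8 = 4498.2 m/s.
Δv = v_e · ln(10.026) = 4498.2 × 2.3052 ≈ 10369.2 m/s.

Δv ≈ 10.4 km/s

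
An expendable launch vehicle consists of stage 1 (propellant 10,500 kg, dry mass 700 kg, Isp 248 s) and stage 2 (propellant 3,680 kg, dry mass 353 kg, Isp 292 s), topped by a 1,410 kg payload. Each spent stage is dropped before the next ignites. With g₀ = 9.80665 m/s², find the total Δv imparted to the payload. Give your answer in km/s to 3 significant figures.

Ignition mass of stage 1 = 10,500+700 + 3,680+353 + 1,410 = 16,643 kg.
Stage 1: m₀ = 16,643 kg, m_f = 16,643 − 10,500 = 6,143 kg; Δv = 248×9.80665×ln(2.709) = 2432.0×0.9967 ≈ 2424 m/s.
Stage 2: m₀ = 5,443 kg, m_f = 5,443 − 3,680 = 1,763 kg; Δv = 292×9.80665×ln(3.087) = 2863.5×1.1273 ≈ 3228 m/s.
Total Δv = 2424 + 3228 = 5652 m/s.

Δv ≈ 5.65 km/s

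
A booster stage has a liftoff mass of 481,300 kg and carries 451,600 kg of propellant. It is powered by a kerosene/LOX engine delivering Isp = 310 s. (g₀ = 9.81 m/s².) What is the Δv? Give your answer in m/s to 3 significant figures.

Δv ≈ 8470 m/s

v_e = Isp · g₀ = 310 × 9.81 = 3041.1 m/s.
m_f = m₀ − m_prop = 481,300 − 451,600 = 29,700 kg.
Δv = v_e · ln(m₀/m_f) = 3041.1 × ln(16.21) = 3041.1 × 2.7853 ≈ 8470.5 m/s.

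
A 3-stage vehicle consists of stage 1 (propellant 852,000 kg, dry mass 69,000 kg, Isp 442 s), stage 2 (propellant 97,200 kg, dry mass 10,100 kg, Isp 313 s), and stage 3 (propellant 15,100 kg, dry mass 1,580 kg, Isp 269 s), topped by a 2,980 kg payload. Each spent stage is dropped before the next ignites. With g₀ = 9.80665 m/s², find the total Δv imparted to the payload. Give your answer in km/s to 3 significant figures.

Δv ≈ 15.6 km/s

Ignition mass of stage 1 = 852,000+69,000 + 97,200+10,100 + 15,100+1,580 + 2,980 = 1,047,960 kg.
Stage 1: m₀ = 1,047,960 kg, m_f = 1,047,960 − 852,000 = 195,960 kg; Δv = 442×9.80665×ln(5.348) = 4334.5×1.6767 ≈ 7268 m/s.
Stage 2: m₀ = 126,960 kg, m_f = 126,960 − 97,200 = 29,760 kg; Δv = 313×9.80665×ln(4.266) = 3069.5×1.4507 ≈ 4453 m/s.
Stage 3: m₀ = 19,660 kg, m_f = 19,660 − 15,100 = 4,560 kg; Δv = 269×9.80665×ln(4.311) = 2638.0×1.4613 ≈ 3855 m/s.
Total Δv = 7268 + 4453 + 3855 = 15576 m/s.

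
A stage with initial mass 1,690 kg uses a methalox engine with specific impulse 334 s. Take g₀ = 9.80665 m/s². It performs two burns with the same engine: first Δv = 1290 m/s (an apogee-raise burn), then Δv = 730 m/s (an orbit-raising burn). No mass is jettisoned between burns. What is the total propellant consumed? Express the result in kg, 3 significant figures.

total propellant consumed ≈ 778 kg

v_e = Isp · g₀ = 334 × 9.80665 = 3275.4 m/s.
After the first burn: m = 1690 × exp(−1290/3275.4) = 1690 × 0.67446 = 1,139.84 kg.
After the second burn: m = 1,139.84 × exp(−730/3275.4) = 1,139.84 × 0.80022 = 912.123 kg.
Total propellant = m₀ − m_final = 1690 − 912.123 = 777.877 kg.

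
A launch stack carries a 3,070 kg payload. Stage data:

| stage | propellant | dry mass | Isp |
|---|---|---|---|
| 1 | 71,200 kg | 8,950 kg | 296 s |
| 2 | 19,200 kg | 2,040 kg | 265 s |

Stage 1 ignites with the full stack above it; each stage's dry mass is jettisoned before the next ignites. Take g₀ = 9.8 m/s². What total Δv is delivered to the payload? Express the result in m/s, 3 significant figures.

Ignition mass of stage 1 = 71,200+8,950 + 19,200+2,040 + 3,070 = 104,460 kg.
Stage 1: m₀ = 104,460 kg, m_f = 104,460 − 71,200 = 33,260 kg; Δv = 296×9.8×ln(3.141) = 2900.8×1.1444 ≈ 3320 m/s.
Stage 2: m₀ = 24,310 kg, m_f = 24,310 − 19,200 = 5,110 kg; Δv = 265×9.8×ln(4.757) = 2597.0×1.5597 ≈ 4051 m/s.
Total Δv = 3320 + 4051 = 7371 m/s.

Δv ≈ 7370 m/s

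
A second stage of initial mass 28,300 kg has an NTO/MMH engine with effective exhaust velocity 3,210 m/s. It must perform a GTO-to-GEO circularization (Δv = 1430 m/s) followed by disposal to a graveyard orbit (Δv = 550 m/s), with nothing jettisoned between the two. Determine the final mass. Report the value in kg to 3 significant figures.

After the first burn: m = 28300 × exp(−1430/3210.0) = 28300 × 0.64051 = 18,126.4 kg.
After the second burn: m = 18,126.4 × exp(−550/3210.0) = 18,126.4 × 0.84254 = 15,272.2 kg.

final mass ≈ 15300 kg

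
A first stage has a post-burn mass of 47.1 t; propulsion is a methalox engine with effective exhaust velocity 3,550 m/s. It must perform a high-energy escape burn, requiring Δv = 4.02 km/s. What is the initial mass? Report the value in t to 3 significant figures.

initial mass ≈ 146 t

m₀/m_f = exp(Δv / v_e) = exp(4020 / 3550.0) = exp(1.1324) = 3.1031.
m₀ = m_f × 3.1031 = 47.1 × 3.1031 = 146.156 t.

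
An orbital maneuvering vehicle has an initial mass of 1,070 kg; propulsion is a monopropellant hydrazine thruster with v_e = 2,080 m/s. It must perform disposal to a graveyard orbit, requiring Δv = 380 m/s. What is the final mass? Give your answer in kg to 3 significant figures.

Using Δv = v_e ln(m₀/m_f): m₀/m_f = exp(Δv / v_e) = exp(380 / 2080.0) = exp(0.1827) = 1.2004.
m_f = m₀ / 1.2004 = 1,070 / 1.2004 = 891.37 kg.

final mass ≈ 891 kg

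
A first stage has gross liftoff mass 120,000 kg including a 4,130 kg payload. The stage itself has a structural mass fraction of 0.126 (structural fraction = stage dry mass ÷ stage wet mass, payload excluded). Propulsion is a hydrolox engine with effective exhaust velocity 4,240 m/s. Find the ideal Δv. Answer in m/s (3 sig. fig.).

Stage wet mass = m₀ − payload = 120,000 − 4,130 = 115,870 kg.
Stage dry mass = ε × stage wet mass = 0.126 × 115,870 = 14,599.6 kg.
Burnout mass m_f = stage dry + payload = 14,599.6 + 4,130 = 18,729.6 kg.
Δv = v_e · ln(120,000/18,729.6) = 4240.0 × ln(6.407) = 4240.0 × 1.8574 ≈ 7875 m/s.

Δv ≈ 7880 m/s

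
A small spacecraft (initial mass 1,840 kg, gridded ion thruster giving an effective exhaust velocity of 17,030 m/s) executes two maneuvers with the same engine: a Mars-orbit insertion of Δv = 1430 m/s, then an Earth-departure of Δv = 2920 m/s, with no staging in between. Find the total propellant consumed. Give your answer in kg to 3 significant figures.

total propellant consumed ≈ 415 kg

After the first burn: m = 1840 × exp(−1430/17030.0) = 1840 × 0.91946 = 1,691.81 kg.
After the second burn: m = 1,691.81 × exp(−2920/17030.0) = 1,691.81 × 0.84243 = 1,425.23 kg.
Total propellant = m₀ − m_final = 1840 − 1,425.23 = 414.77 kg.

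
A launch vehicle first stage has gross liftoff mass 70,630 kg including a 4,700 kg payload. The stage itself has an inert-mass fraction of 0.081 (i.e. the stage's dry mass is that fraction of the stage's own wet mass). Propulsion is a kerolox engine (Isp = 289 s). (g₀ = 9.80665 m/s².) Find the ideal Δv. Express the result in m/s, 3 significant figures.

Δv ≈ 5530 m/s

Stage wet mass = m₀ − payload = 70,630 − 4,700 = 65,930 kg.
Stage dry mass = ε × stage wet mass = 0.081 × 65,930 = 5,340.33 kg.
Burnout mass m_f = stage dry + payload = 5,340.33 + 4,700 = 10,040.33 kg.
v_e = Isp · g₀ = 289 × 9.80665 = 2834.1 m/s.
Using Δv = v_e ln(m₀/m_f): Δv = v_e · ln(70,630/10,040.33) = 2834.1 × ln(7.035) = 2834.1 × 1.9508 ≈ 5529 m/s.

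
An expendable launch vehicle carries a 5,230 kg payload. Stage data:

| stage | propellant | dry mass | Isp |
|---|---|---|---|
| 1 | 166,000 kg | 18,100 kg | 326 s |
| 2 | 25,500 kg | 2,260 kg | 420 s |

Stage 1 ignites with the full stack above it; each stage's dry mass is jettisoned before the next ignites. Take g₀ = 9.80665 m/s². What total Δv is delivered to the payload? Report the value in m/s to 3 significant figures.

Ignition mass of stage 1 = 166,000+18,100 + 25,500+2,260 + 5,230 = 217,090 kg.
Stage 1: m₀ = 217,090 kg, m_f = 217,090 − 166,000 = 51,090 kg; Δv = 326×9.80665×ln(4.249) = 3197.0×1.4467 ≈ 4625 m/s.
Stage 2: m₀ = 32,990 kg, m_f = 32,990 − 25,500 = 7,490 kg; Δv = 420×9.80665×ln(4.405) = 4118.8×1.4826 ≈ 6107 m/s.
Total Δv = 4625 + 6107 = 10732 m/s.

Δv ≈ 10700 m/s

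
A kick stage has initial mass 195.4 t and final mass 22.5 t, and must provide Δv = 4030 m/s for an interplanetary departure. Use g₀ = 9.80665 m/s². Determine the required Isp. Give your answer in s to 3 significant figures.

Isp ≈ 190 s

ln(m₀/m_f) = ln(195400/22500) = ln(8.684) = 2.1615.
v_e = Δv / ln(m₀/m_f) = 4030 / 2.1615 = 1864.4 m/s.
Isp = v_e / g₀ = 1864.4 / 9.80665 = 190.1 s.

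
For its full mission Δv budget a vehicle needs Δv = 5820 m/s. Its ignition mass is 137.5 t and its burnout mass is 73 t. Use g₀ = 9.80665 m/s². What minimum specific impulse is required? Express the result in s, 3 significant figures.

ln(m₀/m_f) = ln(137500/73000) = ln(1.884) = 0.6332.
v_e = Δv / ln(m₀/m_f) = 5820 / 0.6332 = 9191.9 m/s.
Isp = v_e / g₀ = 9191.9 / 9.80665 = 937.3 s.

Isp ≈ 937 s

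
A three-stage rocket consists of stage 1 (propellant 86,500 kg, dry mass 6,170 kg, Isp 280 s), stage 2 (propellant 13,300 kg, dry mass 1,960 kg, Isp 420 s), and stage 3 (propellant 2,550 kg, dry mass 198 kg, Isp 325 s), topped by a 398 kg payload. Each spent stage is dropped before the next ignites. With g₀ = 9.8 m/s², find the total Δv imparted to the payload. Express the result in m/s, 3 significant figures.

Δv ≈ 14700 m/s

Ignition mass of stage 1 = 86,500+6,170 + 13,300+1,960 + 2,550+198 + 398 = 111,076 kg.
Stage 1: m₀ = 111,076 kg, m_f = 111,076 − 86,500 = 24,576 kg; Δv = 280×9.8×ln(4.52) = 2744.0×1.5084 ≈ 4139 m/s.
Stage 2: m₀ = 18,406 kg, m_f = 18,406 − 13,300 = 5,106 kg; Δv = 420×9.8×ln(3.605) = 4116.0×1.2823 ≈ 5278 m/s.
Stage 3: m₀ = 3,146 kg, m_f = 3,146 − 2,550 = 596 kg; Δv = 325×9.8×ln(5.279) = 3185.0×1.6636 ≈ 5299 m/s.
Total Δv = 4139 + 5278 + 5299 = 14716 m/s.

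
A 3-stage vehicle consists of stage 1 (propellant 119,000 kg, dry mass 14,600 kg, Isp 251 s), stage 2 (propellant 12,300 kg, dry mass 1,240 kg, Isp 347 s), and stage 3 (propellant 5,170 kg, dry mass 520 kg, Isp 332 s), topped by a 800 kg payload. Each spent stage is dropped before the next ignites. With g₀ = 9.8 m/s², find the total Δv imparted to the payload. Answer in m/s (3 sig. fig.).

Δv ≈ 12100 m/s

Ignition mass of stage 1 = 119,000+14,600 + 12,300+1,240 + 5,170+520 + 800 = 153,630 kg.
Stage 1: m₀ = 153,630 kg, m_f = 153,630 − 119,000 = 34,630 kg; Δv = 251×9.8×ln(4.436) = 2459.8×1.4898 ≈ 3665 m/s.
Stage 2: m₀ = 20,030 kg, m_f = 20,030 − 12,300 = 7,730 kg; Δv = 347×9.8×ln(2.591) = 3400.6×0.9521 ≈ 3238 m/s.
Stage 3: m₀ = 6,490 kg, m_f = 6,490 − 5,170 = 1,320 kg; Δv = 332×9.8×ln(4.917) = 3253.6×1.5926 ≈ 5182 m/s.
Total Δv = 3665 + 3238 + 5182 = 12085 m/s.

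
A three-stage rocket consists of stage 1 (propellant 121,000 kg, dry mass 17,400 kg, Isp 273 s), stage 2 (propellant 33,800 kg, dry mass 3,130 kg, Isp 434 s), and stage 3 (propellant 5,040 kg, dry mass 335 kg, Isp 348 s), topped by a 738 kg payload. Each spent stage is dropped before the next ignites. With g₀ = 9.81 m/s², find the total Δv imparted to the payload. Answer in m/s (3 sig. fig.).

Δv ≈ 15400 m/s

Ignition mass of stage 1 = 121,000+17,400 + 33,800+3,130 + 5,040+335 + 738 = 181,443 kg.
Stage 1: m₀ = 181,443 kg, m_f = 181,443 − 121,000 = 60,443 kg; Δv = 273×9.81×ln(3.002) = 2678.1×1.0992 ≈ 2944 m/s.
Stage 2: m₀ = 43,043 kg, m_f = 43,043 − 33,800 = 9,243 kg; Δv = 434×9.81×ln(4.657) = 4257.5×1.5383 ≈ 6550 m/s.
Stage 3: m₀ = 6,113 kg, m_f = 6,113 − 5,040 = 1,073 kg; Δv = 348×9.81×ln(5.697) = 3413.9×1.7400 ≈ 5940 m/s.
Total Δv = 2944 + 6550 + 5940 = 15434 m/s.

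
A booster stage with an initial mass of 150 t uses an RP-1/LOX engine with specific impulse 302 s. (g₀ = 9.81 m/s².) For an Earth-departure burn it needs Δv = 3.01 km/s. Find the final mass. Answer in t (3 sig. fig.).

v_e = Isp · g₀ = 302 × 9.81 = 2962.6 m/s.
By the Tsiolkovsky rocket equation, m₀/m_f = exp(Δv / v_e) = exp(3010 / 2962.6) = exp(1.0160) = 2.7621.
m_f = m₀ / 2.7621 = 150 / 2.7621 = 54.3065 t.

final mass ≈ 54.3 t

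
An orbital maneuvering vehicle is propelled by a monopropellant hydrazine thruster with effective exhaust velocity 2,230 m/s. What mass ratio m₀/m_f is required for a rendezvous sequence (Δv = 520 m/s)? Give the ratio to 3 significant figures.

mass ratio ≈ 1.26

m₀/m_f = exp(Δv / v_e) = exp(520 / 2230.0) = exp(0.2332) = 1.2626.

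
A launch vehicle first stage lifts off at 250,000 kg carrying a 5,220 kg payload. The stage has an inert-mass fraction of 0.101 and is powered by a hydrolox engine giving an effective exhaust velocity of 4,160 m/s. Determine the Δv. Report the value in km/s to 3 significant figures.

Δv ≈ 8.83 km/s

Stage wet mass = m₀ − payload = 250,000 − 5,220 = 244,780 kg.
Stage dry mass = ε × stage wet mass = 0.101 × 244,780 = 24,722.8 kg.
Burnout mass m_f = stage dry + payload = 24,722.8 + 5,220 = 29,942.8 kg.
Δv = v_e · ln(250,000/29,942.8) = 4160.0 × ln(8.349) = 4160.0 × 2.1222 ≈ 8828 m/s.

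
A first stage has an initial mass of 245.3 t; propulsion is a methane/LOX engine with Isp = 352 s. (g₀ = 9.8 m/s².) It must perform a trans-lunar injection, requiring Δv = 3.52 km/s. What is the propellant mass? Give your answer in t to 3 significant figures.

v_e = Isp · g₀ = 352 × 9.8 = 3449.6 m/s.
Rocket equation: m₀/m_f = exp(Δv / v_e) = exp(3520 / 3449.6) = exp(1.0204) = 2.7743.
m_f = 245.3 / 2.7743 = 88.4187 t, so propellant = m₀ − m_f = 245.3 − 88.4187 = 156.8813 t.

propellant mass ≈ 157 t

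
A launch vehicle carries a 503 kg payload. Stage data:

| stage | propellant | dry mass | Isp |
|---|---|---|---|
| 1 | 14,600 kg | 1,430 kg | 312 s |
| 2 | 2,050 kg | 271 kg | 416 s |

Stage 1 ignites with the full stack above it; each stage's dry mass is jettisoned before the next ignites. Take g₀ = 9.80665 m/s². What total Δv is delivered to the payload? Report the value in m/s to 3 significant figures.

Ignition mass of stage 1 = 14,600+1,430 + 2,050+271 + 503 = 18,854 kg.
Stage 1: m₀ = 18,854 kg, m_f = 18,854 − 14,600 = 4,254 kg; Δv = 312×9.80665×ln(4.432) = 3059.7×1.4889 ≈ 4555 m/s.
Stage 2: m₀ = 2,824 kg, m_f = 2,824 − 2,050 = 774 kg; Δv = 416×9.80665×ln(3.649) = 4079.6×1.2943 ≈ 5280 m/s.
Total Δv = 4555 + 5280 = 9835 m/s.

Δv ≈ 9840 m/s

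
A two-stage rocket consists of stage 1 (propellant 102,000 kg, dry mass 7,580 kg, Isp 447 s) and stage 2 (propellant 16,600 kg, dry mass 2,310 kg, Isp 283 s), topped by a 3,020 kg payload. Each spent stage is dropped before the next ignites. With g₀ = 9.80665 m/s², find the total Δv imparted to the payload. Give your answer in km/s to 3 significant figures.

Ignition mass of stage 1 = 102,000+7,580 + 16,600+2,310 + 3,020 = 131,510 kg.
Stage 1: m₀ = 131,510 kg, m_f = 131,510 − 102,000 = 29,510 kg; Δv = 447×9.80665×ln(4.456) = 4383.6×1.4944 ≈ 6551 m/s.
Stage 2: m₀ = 21,930 kg, m_f = 21,930 − 16,600 = 5,330 kg; Δv = 283×9.80665×ln(4.114) = 2775.3×1.4145 ≈ 3926 m/s.
Total Δv = 6551 + 3926 = 10477 m/s.

Δv ≈ 10.5 km/s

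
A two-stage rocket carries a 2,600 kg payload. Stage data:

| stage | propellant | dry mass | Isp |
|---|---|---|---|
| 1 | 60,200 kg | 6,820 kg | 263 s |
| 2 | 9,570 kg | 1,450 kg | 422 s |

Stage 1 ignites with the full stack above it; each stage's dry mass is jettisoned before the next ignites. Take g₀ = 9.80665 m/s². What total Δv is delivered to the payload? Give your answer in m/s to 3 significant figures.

Δv ≈ 8560 m/s

Ignition mass of stage 1 = 60,200+6,820 + 9,570+1,450 + 2,600 = 80,640 kg.
Stage 1: m₀ = 80,640 kg, m_f = 80,640 − 60,200 = 20,440 kg; Δv = 263×9.80665×ln(3.945) = 2579.1×1.3725 ≈ 3540 m/s.
Stage 2: m₀ = 13,620 kg, m_f = 13,620 − 9,570 = 4,050 kg; Δv = 422×9.80665×ln(3.363) = 4138.4×1.2128 ≈ 5019 m/s.
Total Δv = 3540 + 5019 = 8559 m/s.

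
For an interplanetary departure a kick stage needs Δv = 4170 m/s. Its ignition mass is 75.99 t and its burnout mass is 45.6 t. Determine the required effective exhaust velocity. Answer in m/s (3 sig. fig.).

v_e ≈ 8170 m/s

ln(m₀/m_f) = ln(75990/45600) = ln(1.666) = 0.5107.
v_e = Δv / ln(m₀/m_f) = 4170 / 0.5107 = 8165.4 m/s.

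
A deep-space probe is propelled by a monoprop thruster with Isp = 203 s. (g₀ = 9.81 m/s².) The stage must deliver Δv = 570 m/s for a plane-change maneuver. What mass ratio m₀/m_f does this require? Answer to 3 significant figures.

mass ratio ≈ 1.33

v_e = Isp · g₀ = 203 × 9.81 = 1991.4 m/s.
m₀/m_f = exp(Δv / v_e) = exp(570 / 1991.4) = exp(0.2862) = 1.3314.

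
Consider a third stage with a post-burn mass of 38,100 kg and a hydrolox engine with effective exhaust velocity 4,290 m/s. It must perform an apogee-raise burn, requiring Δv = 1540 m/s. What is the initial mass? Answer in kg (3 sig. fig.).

initial mass ≈ 54600 kg

m₀/m_f = exp(Δv / v_e) = exp(1540 / 4290.0) = exp(0.3590) = 1.4319.
m₀ = m_f × 1.4319 = 38,100 × 1.4319 = 54,555.4 kg.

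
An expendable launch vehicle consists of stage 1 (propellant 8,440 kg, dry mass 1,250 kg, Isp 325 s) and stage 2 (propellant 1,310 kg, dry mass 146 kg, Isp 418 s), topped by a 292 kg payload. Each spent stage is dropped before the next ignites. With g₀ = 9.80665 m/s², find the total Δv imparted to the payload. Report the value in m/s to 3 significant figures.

Ignition mass of stage 1 = 8,440+1,250 + 1,310+146 + 292 = 11,438 kg.
Stage 1: m₀ = 11,438 kg, m_f = 11,438 − 8,440 = 2,998 kg; Δv = 325×9.80665×ln(3.815) = 3187.2×1.3390 ≈ 4268 m/s.
Stage 2: m₀ = 1,748 kg, m_f = 1,748 − 1,310 = 438 kg; Δv = 418×9.80665×ln(3.991) = 4099.2×1.3840 ≈ 5673 m/s.
Total Δv = 4268 + 5673 = 9941 m/s.

Δv ≈ 9940 m/s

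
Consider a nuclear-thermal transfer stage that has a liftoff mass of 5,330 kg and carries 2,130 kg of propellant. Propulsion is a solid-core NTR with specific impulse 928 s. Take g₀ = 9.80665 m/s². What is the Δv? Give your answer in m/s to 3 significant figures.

Δv ≈ 4640 m/s

v_e = Isp · g₀ = 928 × 9.80665 = 9100.6 m/s.
m_f = m₀ − m_prop = 5,330 − 2,130 = 3,200 kg.
Rocket equation: Δv = v_e · ln(m₀/m_f) = 9100.6 × ln(1.666) = 9100.6 × 0.5102 ≈ 4643.1 m/s.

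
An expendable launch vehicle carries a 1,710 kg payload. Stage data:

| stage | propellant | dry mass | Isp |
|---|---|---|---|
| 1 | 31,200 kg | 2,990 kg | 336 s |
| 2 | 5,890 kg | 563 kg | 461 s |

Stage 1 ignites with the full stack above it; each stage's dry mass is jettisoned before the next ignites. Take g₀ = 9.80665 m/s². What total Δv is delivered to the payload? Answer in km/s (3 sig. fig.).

Δv ≈ 10.2 km/s

Ignition mass of stage 1 = 31,200+2,990 + 5,890+563 + 1,710 = 42,353 kg.
Stage 1: m₀ = 42,353 kg, m_f = 42,353 − 31,200 = 11,153 kg; Δv = 336×9.80665×ln(3.797) = 3295.0×1.3343 ≈ 4397 m/s.
Stage 2: m₀ = 8,163 kg, m_f = 8,163 − 5,890 = 2,273 kg; Δv = 461×9.80665×ln(3.591) = 4520.9×1.2785 ≈ 5780 m/s.
Total Δv = 4397 + 5780 = 10177 m/s.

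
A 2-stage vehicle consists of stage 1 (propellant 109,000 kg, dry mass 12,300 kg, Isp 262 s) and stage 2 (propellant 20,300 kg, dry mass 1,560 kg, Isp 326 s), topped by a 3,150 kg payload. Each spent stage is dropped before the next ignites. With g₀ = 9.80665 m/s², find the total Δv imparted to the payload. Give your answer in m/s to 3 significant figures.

Ignition mass of stage 1 = 109,000+12,300 + 20,300+1,560 + 3,150 = 146,310 kg.
Stage 1: m₀ = 146,310 kg, m_f = 146,310 − 109,000 = 37,310 kg; Δv = 262×9.80665×ln(3.921) = 2569.3×1.3665 ≈ 3511 m/s.
Stage 2: m₀ = 25,010 kg, m_f = 25,010 − 20,300 = 4,710 kg; Δv = 326×9.80665×ln(5.31) = 3197.0×1.6696 ≈ 5338 m/s.
Total Δv = 3511 + 5338 = 8849 m/s.

Δv ≈ 8850 m/s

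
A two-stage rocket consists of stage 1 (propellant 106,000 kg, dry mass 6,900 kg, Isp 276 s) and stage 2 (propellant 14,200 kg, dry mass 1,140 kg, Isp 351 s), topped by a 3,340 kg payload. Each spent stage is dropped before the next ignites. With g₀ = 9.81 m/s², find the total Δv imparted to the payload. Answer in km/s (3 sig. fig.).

Δv ≈ 9.35 km/s

Ignition mass of stage 1 = 106,000+6,900 + 14,200+1,140 + 3,340 = 131,580 kg.
Stage 1: m₀ = 131,580 kg, m_f = 131,580 − 106,000 = 25,580 kg; Δv = 276×9.81×ln(5.144) = 2707.6×1.6378 ≈ 4434 m/s.
Stage 2: m₀ = 18,680 kg, m_f = 18,680 − 14,200 = 4,480 kg; Δv = 351×9.81×ln(4.17) = 3443.3×1.4278 ≈ 4916 m/s.
Total Δv = 4434 + 4916 = 9350 m/s.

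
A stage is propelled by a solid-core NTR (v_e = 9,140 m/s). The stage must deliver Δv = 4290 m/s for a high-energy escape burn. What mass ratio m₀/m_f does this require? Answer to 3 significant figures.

Using Δv = v_e ln(m₀/m_f): m₀/m_f = exp(Δv / v_e) = exp(4290 / 9140.0) = exp(0.4694) = 1.5990.

mass ratio ≈ 1.60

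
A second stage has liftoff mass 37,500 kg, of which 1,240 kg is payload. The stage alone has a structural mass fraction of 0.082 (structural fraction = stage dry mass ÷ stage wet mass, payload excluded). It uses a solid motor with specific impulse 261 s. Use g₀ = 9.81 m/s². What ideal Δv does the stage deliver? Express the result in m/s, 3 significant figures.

Δv ≈ 5600 m/s

Stage wet mass = m₀ − payload = 37,500 − 1,240 = 36,260 kg.
Stage dry mass = ε × stage wet mass = 0.082 × 36,260 = 2,973.32 kg.
Burnout mass m_f = stage dry + payload = 2,973.32 + 1,240 = 4,213.32 kg.
v_e = Isp · g₀ = 261 × 9.81 = 2560.4 m/s.
Using Δv = v_e ln(m₀/m_f): Δv = v_e · ln(37,500/4,213.32) = 2560.4 × ln(8.9) = 2560.4 × 2.1861 ≈ 5597 m/s.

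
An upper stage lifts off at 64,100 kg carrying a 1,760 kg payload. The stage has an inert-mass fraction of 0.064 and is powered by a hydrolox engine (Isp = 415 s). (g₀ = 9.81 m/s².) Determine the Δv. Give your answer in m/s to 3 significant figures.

Stage wet mass = m₀ − payload = 64,100 − 1,760 = 62,340 kg.
Stage dry mass = ε × stage wet mass = 0.064 × 62,340 = 3,989.76 kg.
Burnout mass m_f = stage dry + payload = 3,989.76 + 1,760 = 5,749.76 kg.
v_e = Isp · g₀ = 415 × 9.81 = 4071.2 m/s.
From the ideal rocket equation, Δv = v_e · ln(64,100/5,749.76) = 4071.2 × ln(11.15) = 4071.2 × 2.4113 ≈ 9817 m/s.

Δv ≈ 9820 m/s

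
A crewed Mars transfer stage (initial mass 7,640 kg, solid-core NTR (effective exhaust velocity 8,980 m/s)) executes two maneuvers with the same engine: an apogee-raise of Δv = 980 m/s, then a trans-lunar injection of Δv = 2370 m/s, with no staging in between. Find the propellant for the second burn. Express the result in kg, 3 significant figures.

After the first burn: m = 7640 × exp(−980/8980.0) = 7640 × 0.89661 = 6,850.1 kg.
After the second burn: m = 6,850.1 × exp(−2370/8980.0) = 6,850.1 × 0.76804 = 5,261.15 kg.
Second-burn propellant = 6,850.1 − 5,261.15 = 1,588.95 kg.

propellant for the second burn ≈ 1590 kg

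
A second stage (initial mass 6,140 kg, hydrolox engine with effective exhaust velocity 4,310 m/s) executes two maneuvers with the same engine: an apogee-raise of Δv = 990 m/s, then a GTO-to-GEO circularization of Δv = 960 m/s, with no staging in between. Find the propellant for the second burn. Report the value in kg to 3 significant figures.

propellant for the second burn ≈ 974 kg

After the first burn: m = 6140 × exp(−990/4310.0) = 6140 × 0.79477 = 4,879.89 kg.
After the second burn: m = 4,879.89 × exp(−960/4310.0) = 4,879.89 × 0.80032 = 3,905.47 kg.
Second-burn propellant = 4,879.89 − 3,905.47 = 974.42 kg.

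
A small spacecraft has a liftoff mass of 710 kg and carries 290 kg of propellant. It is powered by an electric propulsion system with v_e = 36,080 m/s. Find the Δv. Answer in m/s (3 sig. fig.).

Δv ≈ 18900 m/s

m_f = m₀ − m_prop = 710 − 290 = 420 kg.
Δv = v_e · ln(m₀/m_f) = 36080.0 × ln(1.69) = 36080.0 × 0.5250 ≈ 18942.4 m/s.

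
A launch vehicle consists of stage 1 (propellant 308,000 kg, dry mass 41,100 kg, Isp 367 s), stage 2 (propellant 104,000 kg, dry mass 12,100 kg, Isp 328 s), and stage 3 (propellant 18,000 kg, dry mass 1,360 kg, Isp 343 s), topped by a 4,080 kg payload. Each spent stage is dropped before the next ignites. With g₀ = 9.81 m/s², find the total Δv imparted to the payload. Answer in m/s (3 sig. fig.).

Ignition mass of stage 1 = 308,000+41,100 + 104,000+12,100 + 18,000+1,360 + 4,080 = 488,640 kg.
Stage 1: m₀ = 488,640 kg, m_f = 488,640 − 308,000 = 180,640 kg; Δv = 367×9.81×ln(2.705) = 3600.3×0.9951 ≈ 3583 m/s.
Stage 2: m₀ = 139,540 kg, m_f = 139,540 − 104,000 = 35,540 kg; Δv = 328×9.81×ln(3.926) = 3217.7×1.3677 ≈ 4401 m/s.
Stage 3: m₀ = 23,440 kg, m_f = 23,440 − 18,000 = 5,440 kg; Δv = 343×9.81×ln(4.309) = 3364.8×1.4607 ≈ 4915 m/s.
Total Δv = 3583 + 4401 + 4915 = 12899 m/s.

Δv ≈ 12900 m/s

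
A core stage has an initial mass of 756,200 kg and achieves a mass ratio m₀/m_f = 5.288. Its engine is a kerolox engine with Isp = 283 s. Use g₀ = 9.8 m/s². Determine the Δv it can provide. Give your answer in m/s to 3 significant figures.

v_e = Isp · g₀ = 283 × 9.8 = 2773.4 m/s.
Rocket equation: Δv = v_e · ln(5.288) = 2773.4 × 1.6654 ≈ 4618.9 m/s.

Δv ≈ 4620 m/s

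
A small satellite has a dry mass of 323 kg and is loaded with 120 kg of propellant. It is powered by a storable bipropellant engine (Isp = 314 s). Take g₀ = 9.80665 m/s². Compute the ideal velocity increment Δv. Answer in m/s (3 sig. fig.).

Δv ≈ 973 m/s

v_e = Isp · g₀ = 314 × 9.80665 = 3079.3 m/s.
m₀ = m_dry + m_prop = 323 + 120 = 443 kg.
Δv = v_e · ln(m₀/m_f) = 3079.3 × ln(1.372) = 3079.3 × 0.3159 ≈ 972.8 m/s.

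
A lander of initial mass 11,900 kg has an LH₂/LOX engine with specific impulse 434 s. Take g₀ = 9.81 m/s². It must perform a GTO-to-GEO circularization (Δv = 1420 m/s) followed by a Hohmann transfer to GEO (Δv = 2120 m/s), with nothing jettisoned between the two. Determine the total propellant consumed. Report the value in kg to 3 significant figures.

total propellant consumed ≈ 6720 kg

v_e = Isp · g₀ = 434 × 9.81 = 4257.5 m/s.
After the first burn: m = 11900 × exp(−1420/4257.5) = 11900 × 0.71639 = 8,525.04 kg.
After the second burn: m = 8,525.04 × exp(−2120/4257.5) = 8,525.04 × 0.60778 = 5,181.35 kg.
Total propellant = m₀ − m_final = 11900 − 5,181.35 = 6,718.65 kg.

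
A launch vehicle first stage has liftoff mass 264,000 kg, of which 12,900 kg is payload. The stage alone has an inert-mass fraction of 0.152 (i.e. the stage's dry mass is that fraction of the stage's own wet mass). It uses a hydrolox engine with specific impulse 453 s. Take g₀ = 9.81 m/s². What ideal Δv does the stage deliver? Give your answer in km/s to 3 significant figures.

Stage wet mass = m₀ − payload = 264,000 − 12,900 = 251,100 kg.
Stage dry mass = ε × stage wet mass = 0.152 × 251,100 = 38,167.2 kg.
Burnout mass m_f = stage dry + payload = 38,167.2 + 12,900 = 51,067.2 kg.
v_e = Isp · g₀ = 453 × 9.81 = 4443.9 m/s.
By the Tsiolkovsky rocket equation, Δv = v_e · ln(264,000/51,067.2) = 4443.9 × ln(5.17) = 4443.9 × 1.6428 ≈ 7301 m/s.

Δv ≈ 7.30 km/s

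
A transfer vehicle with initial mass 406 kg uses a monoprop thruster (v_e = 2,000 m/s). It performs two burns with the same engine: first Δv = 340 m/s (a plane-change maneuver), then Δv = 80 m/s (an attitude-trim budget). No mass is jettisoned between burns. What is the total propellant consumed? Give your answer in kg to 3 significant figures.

total propellant consumed ≈ 76.9 kg

After the first burn: m = 406 × exp(−340/2000.0) = 406 × 0.84366 = 342.526 kg.
After the second burn: m = 342.526 × exp(−80/2000.0) = 342.526 × 0.96079 = 329.096 kg.
Total propellant = m₀ − m_final = 406 − 329.096 = 76.904 kg.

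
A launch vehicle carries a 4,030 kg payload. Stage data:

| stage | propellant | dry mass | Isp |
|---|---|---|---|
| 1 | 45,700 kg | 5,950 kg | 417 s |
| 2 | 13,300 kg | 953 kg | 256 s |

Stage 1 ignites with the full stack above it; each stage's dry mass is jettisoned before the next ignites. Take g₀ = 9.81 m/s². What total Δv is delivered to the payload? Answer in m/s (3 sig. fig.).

Ignition mass of stage 1 = 45,700+5,950 + 13,300+953 + 4,030 = 69,933 kg.
Stage 1: m₀ = 69,933 kg, m_f = 69,933 − 45,700 = 24,233 kg; Δv = 417×9.81×ln(2.886) = 4090.8×1.0598 ≈ 4335 m/s.
Stage 2: m₀ = 18,283 kg, m_f = 18,283 − 13,300 = 4,983 kg; Δv = 256×9.81×ln(3.669) = 2511.4×1.2999 ≈ 3265 m/s.
Total Δv = 4335 + 3265 = 7600 m/s.

Δv ≈ 7600 m/s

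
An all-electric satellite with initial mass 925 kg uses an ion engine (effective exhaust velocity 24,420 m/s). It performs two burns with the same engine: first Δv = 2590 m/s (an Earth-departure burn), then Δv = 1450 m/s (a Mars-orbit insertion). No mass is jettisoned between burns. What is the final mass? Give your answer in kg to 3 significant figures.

final mass ≈ 784 kg

After the first burn: m = 925 × exp(−2590/24420.0) = 925 × 0.89937 = 831.917 kg.
After the second burn: m = 831.917 × exp(−1450/24420.0) = 831.917 × 0.94235 = 783.957 kg.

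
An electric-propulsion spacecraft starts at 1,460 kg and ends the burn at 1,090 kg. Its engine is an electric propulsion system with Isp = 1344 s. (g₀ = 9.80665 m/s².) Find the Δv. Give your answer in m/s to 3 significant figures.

v_e = Isp · g₀ = 1344 × 9.80665 = 13180.1 m/s.
Δv = v_e · ln(m₀/m_f) = 13180.1 × ln(1.339) = 13180.1 × 0.2923 ≈ 3852.0 m/s.

Δv ≈ 3850 m/s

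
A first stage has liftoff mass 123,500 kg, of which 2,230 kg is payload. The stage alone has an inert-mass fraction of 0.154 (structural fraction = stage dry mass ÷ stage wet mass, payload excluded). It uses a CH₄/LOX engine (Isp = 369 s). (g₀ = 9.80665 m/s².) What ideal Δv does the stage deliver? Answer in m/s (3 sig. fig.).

Δv ≈ 6430 m/s

Stage wet mass = m₀ − payload = 123,500 − 2,230 = 121,270 kg.
Stage dry mass = ε × stage wet mass = 0.154 × 121,270 = 18,675.6 kg.
Burnout mass m_f = stage dry + payload = 18,675.6 + 2,230 = 20,905.6 kg.
v_e = Isp · g₀ = 369 × 9.80665 = 3618.7 m/s.
From the ideal rocket equation, Δv = v_e · ln(123,500/20,905.6) = 3618.7 × ln(5.908) = 3618.7 × 1.7762 ≈ 6428 m/s.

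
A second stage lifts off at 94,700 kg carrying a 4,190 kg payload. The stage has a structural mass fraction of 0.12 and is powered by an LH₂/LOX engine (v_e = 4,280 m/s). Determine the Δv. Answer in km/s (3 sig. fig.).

Δv ≈ 7.87 km/s

Stage wet mass = m₀ − payload = 94,700 − 4,190 = 90,510 kg.
Stage dry mass = ε × stage wet mass = 0.12 × 90,510 = 10,861.2 kg.
Burnout mass m_f = stage dry + payload = 10,861.2 + 4,190 = 15,051.2 kg.
From the ideal rocket equation, Δv = v_e · ln(94,700/15,051.2) = 4280.0 × ln(6.292) = 4280.0 × 1.8393 ≈ 7872 m/s.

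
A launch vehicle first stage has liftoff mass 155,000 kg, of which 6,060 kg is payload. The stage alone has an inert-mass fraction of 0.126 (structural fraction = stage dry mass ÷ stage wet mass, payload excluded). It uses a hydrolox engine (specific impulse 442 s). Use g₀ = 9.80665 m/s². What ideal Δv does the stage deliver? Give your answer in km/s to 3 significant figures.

Stage wet mass = m₀ − payload = 155,000 − 6,060 = 148,940 kg.
Stage dry mass = ε × stage wet mass = 0.126 × 148,940 = 18,766.4 kg.
Burnout mass m_f = stage dry + payload = 18,766.4 + 6,060 = 24,826.4 kg.
v_e = Isp · g₀ = 442 × 9.80665 = 4334.5 m/s.
Δv = v_e · ln(155,000/24,826.4) = 4334.5 × ln(6.243) = 4334.5 × 1.8315 ≈ 7939 m/s.

Δv ≈ 7.94 km/s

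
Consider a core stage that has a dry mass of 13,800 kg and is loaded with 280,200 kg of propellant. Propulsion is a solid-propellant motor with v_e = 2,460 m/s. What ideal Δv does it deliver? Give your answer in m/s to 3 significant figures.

Δv ≈ 7520 m/s

m₀ = m_dry + m_prop = 13,800 + 280,200 = 294,000 kg.
Rocket equation: Δv = v_e · ln(m₀/m_f) = 2460.0 × ln(21.3) = 2460.0 × 3.0589 ≈ 7524.9 m/s.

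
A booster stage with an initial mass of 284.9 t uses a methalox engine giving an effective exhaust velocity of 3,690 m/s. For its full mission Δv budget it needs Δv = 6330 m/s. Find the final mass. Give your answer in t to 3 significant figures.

final mass ≈ 51.2 t

By the Tsiolkovsky rocket equation, m₀/m_f = exp(Δv / v_e) = exp(6330 / 3690.0) = exp(1.7154) = 5.5592.
m_f = m₀ / 5.5592 = 284.9 / 5.5592 = 51.2484 t.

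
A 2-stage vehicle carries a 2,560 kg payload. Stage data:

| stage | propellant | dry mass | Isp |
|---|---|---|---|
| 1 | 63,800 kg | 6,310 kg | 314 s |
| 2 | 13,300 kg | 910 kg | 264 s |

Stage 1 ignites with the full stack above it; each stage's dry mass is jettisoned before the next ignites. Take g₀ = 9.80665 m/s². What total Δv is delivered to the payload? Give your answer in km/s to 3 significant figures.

Δv ≈ 8.16 km/s

Ignition mass of stage 1 = 63,800+6,310 + 13,300+910 + 2,560 = 86,880 kg.
Stage 1: m₀ = 86,880 kg, m_f = 86,880 − 63,800 = 23,080 kg; Δv = 314×9.80665×ln(3.764) = 3079.3×1.3256 ≈ 4082 m/s.
Stage 2: m₀ = 16,770 kg, m_f = 16,770 − 13,300 = 3,470 kg; Δv = 264×9.80665×ln(4.833) = 2589.0×1.5754 ≈ 4079 m/s.
Total Δv = 4082 + 4079 = 8161 m/s.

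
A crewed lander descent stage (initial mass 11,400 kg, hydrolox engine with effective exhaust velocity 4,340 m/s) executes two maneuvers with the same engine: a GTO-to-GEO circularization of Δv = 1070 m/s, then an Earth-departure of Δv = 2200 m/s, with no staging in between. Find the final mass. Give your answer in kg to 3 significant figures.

final mass ≈ 5370 kg

After the first burn: m = 11400 × exp(−1070/4340.0) = 11400 × 0.78150 = 8,909.1 kg.
After the second burn: m = 8,909.1 × exp(−2200/4340.0) = 8,909.1 × 0.60235 = 5,366.4 kg.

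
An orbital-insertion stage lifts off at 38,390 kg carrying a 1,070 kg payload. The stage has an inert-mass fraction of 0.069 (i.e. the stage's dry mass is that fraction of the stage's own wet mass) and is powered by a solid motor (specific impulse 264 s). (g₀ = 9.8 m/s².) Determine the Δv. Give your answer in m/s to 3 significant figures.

Stage wet mass = m₀ − payload = 38,390 − 1,070 = 37,320 kg.
Stage dry mass = ε × stage wet mass = 0.069 × 37,320 = 2,575.08 kg.
Burnout mass m_f = stage dry + payload = 2,575.08 + 1,070 = 3,645.08 kg.
v_e = Isp · g₀ = 264 × 9.8 = 2587.2 m/s.
Δv = v_e · ln(38,390/3,645.08) = 2587.2 × ln(10.53) = 2587.2 × 2.3544 ≈ 6091 m/s.

Δv ≈ 6090 m/s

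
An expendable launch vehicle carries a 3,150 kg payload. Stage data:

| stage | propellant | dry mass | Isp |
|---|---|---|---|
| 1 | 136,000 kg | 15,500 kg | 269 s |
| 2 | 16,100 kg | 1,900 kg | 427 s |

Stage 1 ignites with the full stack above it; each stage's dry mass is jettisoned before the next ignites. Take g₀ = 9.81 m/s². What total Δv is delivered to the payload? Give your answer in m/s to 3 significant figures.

Δv ≈ 10100 m/s

Ignition mass of stage 1 = 136,000+15,500 + 16,100+1,900 + 3,150 = 172,650 kg.
Stage 1: m₀ = 172,650 kg, m_f = 172,650 − 136,000 = 36,650 kg; Δv = 269×9.81×ln(4.711) = 2638.9×1.5499 ≈ 4090 m/s.
Stage 2: m₀ = 21,150 kg, m_f = 21,150 − 16,100 = 5,050 kg; Δv = 427×9.81×ln(4.188) = 4188.9×1.4323 ≈ 6000 m/s.
Total Δv = 4090 + 6000 = 10090 m/s.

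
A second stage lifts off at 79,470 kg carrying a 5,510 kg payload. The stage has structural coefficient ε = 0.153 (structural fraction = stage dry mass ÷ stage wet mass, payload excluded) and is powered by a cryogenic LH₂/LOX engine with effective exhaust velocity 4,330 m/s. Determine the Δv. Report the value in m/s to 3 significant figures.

Stage wet mass = m₀ − payload = 79,470 − 5,510 = 73,960 kg.
Stage dry mass = ε × stage wet mass = 0.153 × 73,960 = 11,315.9 kg.
Burnout mass m_f = stage dry + payload = 11,315.9 + 5,510 = 16,825.9 kg.
By the Tsiolkovsky rocket equation, Δv = v_e · ln(79,470/16,825.9) = 4330.0 × ln(4.723) = 4330.0 × 1.5525 ≈ 6722 m/s.

Δv ≈ 6720 m/s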